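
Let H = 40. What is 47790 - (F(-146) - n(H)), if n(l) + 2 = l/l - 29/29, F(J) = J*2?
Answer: 48080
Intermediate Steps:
F(J) = 2*J
n(l) = -2 (n(l) = -2 + (l/l - 29/29) = -2 + (1 - 29*1/29) = -2 + (1 - 1) = -2 + 0 = -2)
47790 - (F(-146) - n(H)) = 47790 - (2*(-146) - 1*(-2)) = 47790 - (-292 + 2) = 47790 - 1*(-290) = 47790 + 290 = 48080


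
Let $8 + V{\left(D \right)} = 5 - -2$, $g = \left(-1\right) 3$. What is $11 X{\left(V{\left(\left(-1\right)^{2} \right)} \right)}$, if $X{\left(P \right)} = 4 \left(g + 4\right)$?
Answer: $44$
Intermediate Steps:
$g = -3$
$V{\left(D \right)} = -1$ ($V{\left(D \right)} = -8 + \left(5 - -2\right) = -8 + \left(5 + 2\right) = -8 + 7 = -1$)
$X{\left(P \right)} = 4$ ($X{\left(P \right)} = 4 \left(-3 + 4\right) = 4 \cdot 1 = 4$)
$11 X{\left(V{\left(\left(-1\right)^{2} \right)} \right)} = 11 \cdot 4 = 44$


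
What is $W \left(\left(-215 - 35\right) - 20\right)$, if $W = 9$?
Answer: $-2430$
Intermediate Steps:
$W \left(\left(-215 - 35\right) - 20\right) = 9 \left(\left(-215 - 35\right) - 20\right) = 9 \left(-250 - 20\right) = 9 \left(-270\right) = -2430$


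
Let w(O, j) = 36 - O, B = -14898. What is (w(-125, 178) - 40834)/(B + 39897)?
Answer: -40673/24999 ≈ -1.6270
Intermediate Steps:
(w(-125, 178) - 40834)/(B + 39897) = ((36 - 1*(-125)) - 40834)/(-14898 + 39897) = ((36 + 125) - 40834)/24999 = (161 - 40834)*(1/24999) = -40673*1/24999 = -40673/24999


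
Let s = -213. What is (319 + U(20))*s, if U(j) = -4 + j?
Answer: -71355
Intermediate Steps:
(319 + U(20))*s = (319 + (-4 + 20))*(-213) = (319 + 16)*(-213) = 335*(-213) = -71355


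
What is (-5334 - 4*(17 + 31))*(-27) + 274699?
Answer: 423901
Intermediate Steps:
(-5334 - 4*(17 + 31))*(-27) + 274699 = (-5334 - 4*48)*(-27) + 274699 = (-5334 - 192)*(-27) + 274699 = -5526*(-27) + 274699 = 149202 + 274699 = 423901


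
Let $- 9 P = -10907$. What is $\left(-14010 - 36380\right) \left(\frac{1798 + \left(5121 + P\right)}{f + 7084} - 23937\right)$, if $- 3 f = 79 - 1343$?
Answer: $\frac{20367931496555}{16887} \approx 1.2061 \cdot 10^{9}$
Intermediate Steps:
$f = \frac{1264}{3}$ ($f = - \frac{79 - 1343}{3} = \left(- \frac{1}{3}\right) \left(-1264\right) = \frac{1264}{3} \approx 421.33$)
$P = \frac{10907}{9}$ ($P = \left(- \frac{1}{9}\right) \left(-10907\right) = \frac{10907}{9} \approx 1211.9$)
$\left(-14010 - 36380\right) \left(\frac{1798 + \left(5121 + P\right)}{f + 7084} - 23937\right) = \left(-14010 - 36380\right) \left(\frac{1798 + \left(5121 + \frac{10907}{9}\right)}{\frac{1264}{3} + 7084} - 23937\right) = - 50390 \left(\frac{1798 + \frac{56996}{9}}{\frac{22516}{3}} - 23937\right) = - 50390 \left(\frac{73178}{9} \cdot \frac{3}{22516} - 23937\right) = - 50390 \left(\frac{36589}{33774} - 23937\right) = \left(-50390\right) \left(- \frac{808411649}{33774}\right) = \frac{20367931496555}{16887}$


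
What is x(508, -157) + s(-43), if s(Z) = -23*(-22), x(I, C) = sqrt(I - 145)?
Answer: 506 + 11*sqrt(3) ≈ 525.05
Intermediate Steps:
x(I, C) = sqrt(-145 + I)
s(Z) = 506
x(508, -157) + s(-43) = sqrt(-145 + 508) + 506 = sqrt(363) + 506 = 11*sqrt(3) + 506 = 506 + 11*sqrt(3)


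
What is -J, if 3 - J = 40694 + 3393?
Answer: 44084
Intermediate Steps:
J = -44084 (J = 3 - (40694 + 3393) = 3 - 1*44087 = 3 - 44087 = -44084)
-J = -1*(-44084) = 44084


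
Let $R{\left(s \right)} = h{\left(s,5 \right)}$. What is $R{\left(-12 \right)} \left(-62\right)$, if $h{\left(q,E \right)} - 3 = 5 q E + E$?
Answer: $18104$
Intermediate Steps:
$h{\left(q,E \right)} = 3 + E + 5 E q$ ($h{\left(q,E \right)} = 3 + \left(5 q E + E\right) = 3 + \left(5 E q + E\right) = 3 + \left(E + 5 E q\right) = 3 + E + 5 E q$)
$R{\left(s \right)} = 8 + 25 s$ ($R{\left(s \right)} = 3 + 5 + 5 \cdot 5 s = 3 + 5 + 25 s = 8 + 25 s$)
$R{\left(-12 \right)} \left(-62\right) = \left(8 + 25 \left(-12\right)\right) \left(-62\right) = \left(8 - 300\right) \left(-62\right) = \left(-292\right) \left(-62\right) = 18104$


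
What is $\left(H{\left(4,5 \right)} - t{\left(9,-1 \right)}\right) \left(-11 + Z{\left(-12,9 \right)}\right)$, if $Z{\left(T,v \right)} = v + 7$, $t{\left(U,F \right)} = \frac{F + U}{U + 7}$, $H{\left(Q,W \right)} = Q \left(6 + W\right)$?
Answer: $\frac{435}{2} \approx 217.5$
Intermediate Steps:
$t{\left(U,F \right)} = \frac{F + U}{7 + U}$
$Z{\left(T,v \right)} = 7 + v$
$\left(H{\left(4,5 \right)} - t{\left(9,-1 \right)}\right) \left(-11 + Z{\left(-12,9 \right)}\right) = \left(4 \left(6 + 5\right) - \frac{-1 + 9}{7 + 9}\right) \left(-11 + \left(7 + 9\right)\right) = \left(4 \cdot 11 - \frac{1}{16} \cdot 8\right) \left(-11 + 16\right) = \left(44 - \frac{1}{16} \cdot 8\right) 5 = \left(44 - \frac{1}{2}\right) 5 = \frac{87}{2} \cdot 5 = \frac{435}{2}$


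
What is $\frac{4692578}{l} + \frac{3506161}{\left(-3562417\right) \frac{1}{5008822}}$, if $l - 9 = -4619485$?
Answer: $- \frac{40563018157445526909}{8228249916746} \approx -4.9297 \cdot 10^{6}$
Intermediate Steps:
$l = -4619476$ ($l = 9 - 4619485 = -4619476$)
$\frac{4692578}{l} + \frac{3506161}{\left(-3562417\right) \frac{1}{5008822}} = \frac{4692578}{-4619476} + \frac{3506161}{\left(-3562417\right) \frac{1}{5008822}} = 4692578 \left(- \frac{1}{4619476}\right) + \frac{3506161}{\left(-3562417\right) \frac{1}{5008822}} = - \frac{2346289}{2309738} + \frac{3506161}{- \frac{3562417}{5008822}} = - \frac{2346289}{2309738} + 3506161 \left(- \frac{5008822}{3562417}\right) = - \frac{2346289}{2309738} - \frac{17561736352342}{3562417} = - \frac{40563018157445526909}{8228249916746}$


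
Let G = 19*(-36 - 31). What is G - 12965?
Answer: -14238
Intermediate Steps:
G = -1273 (G = 19*(-67) = -1273)
G - 12965 = -1273 - 12965 = -14238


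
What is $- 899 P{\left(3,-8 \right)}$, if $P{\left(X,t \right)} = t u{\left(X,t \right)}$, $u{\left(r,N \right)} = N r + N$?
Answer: $-230144$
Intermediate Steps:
$u{\left(r,N \right)} = N + N r$
$P{\left(X,t \right)} = t^{2} \left(1 + X\right)$ ($P{\left(X,t \right)} = t t \left(1 + X\right) = t^{2} \left(1 + X\right)$)
$- 899 P{\left(3,-8 \right)} = - 899 \left(-8\right)^{2} \left(1 + 3\right) = - 899 \cdot 64 \cdot 4 = - 899 \cdot 256 = \left(-1\right) 230144 = -230144$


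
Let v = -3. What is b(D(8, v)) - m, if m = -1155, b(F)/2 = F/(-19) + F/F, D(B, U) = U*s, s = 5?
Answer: 22013/19 ≈ 1158.6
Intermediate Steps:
D(B, U) = 5*U (D(B, U) = U*5 = 5*U)
b(F) = 2 - 2*F/19 (b(F) = 2*(F/(-19) + F/F) = 2*(F*(-1/19) + 1) = 2*(-F/19 + 1) = 2*(1 - F/19) = 2 - 2*F/19)
b(D(8, v)) - m = (2 - 10*(-3)/19) - 1*(-1155) = (2 - 2/19*(-15)) + 1155 = (2 + 30/19) + 1155 = 68/19 + 1155 = 22013/19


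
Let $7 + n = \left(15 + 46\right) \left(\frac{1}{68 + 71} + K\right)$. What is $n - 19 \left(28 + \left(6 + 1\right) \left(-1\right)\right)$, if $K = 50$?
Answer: $\frac{367577}{139} \approx 2644.4$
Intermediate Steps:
$n = \frac{423038}{139}$ ($n = -7 + \left(15 + 46\right) \left(\frac{1}{68 + 71} + 50\right) = -7 + 61 \left(\frac{1}{139} + 50\right) = -7 + 61 \cdot \frac{6951}{139} = -7 + \frac{424011}{139} = \frac{423038}{139} \approx 3043.4$)
$n - 19 \left(28 + \left(6 + 1\right) \left(-1\right)\right) = \frac{423038}{139} - 19 \left(28 + \left(6 + 1\right) \left(-1\right)\right) = \frac{423038}{139} - 19 \left(28 + 7 \left(-1\right)\right) = \frac{423038}{139} - 19 \left(28 - 7\right) = \frac{423038}{139} - 399 = \frac{367577}{139}$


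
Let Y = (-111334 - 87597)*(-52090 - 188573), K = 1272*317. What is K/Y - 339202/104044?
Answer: -2706561026440375/830190160814522 ≈ -3.2602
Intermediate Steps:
K = 403224
Y = 47875331253 (Y = -198931*(-240663) = 47875331253)
K/Y - 339202/104044 = 403224/47875331253 - 339202/104044 = 403224*(1/47875331253) - 339202*1/104044 = 134408/15958443751 - 169601/52022 = -2706561026440375/830190160814522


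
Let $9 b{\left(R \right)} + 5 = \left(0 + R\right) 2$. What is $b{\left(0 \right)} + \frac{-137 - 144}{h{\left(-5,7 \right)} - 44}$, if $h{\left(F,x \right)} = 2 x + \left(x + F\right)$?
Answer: $\frac{2389}{252} \approx 9.4802$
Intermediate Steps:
$b{\left(R \right)} = - \frac{5}{9} + \frac{2 R}{9}$ ($b{\left(R \right)} = - \frac{5}{9} + \frac{\left(0 + R\right) 2}{9} = - \frac{5}{9} + \frac{R 2}{9} = - \frac{5}{9} + \frac{2 R}{9}$)
$h{\left(F,x \right)} = F + 3 x$ ($h{\left(F,x \right)} = 2 x + \left(F + x\right) = F + 3 x$)
$b{\left(0 \right)} + \frac{-137 - 144}{h{\left(-5,7 \right)} - 44} = \left(- \frac{5}{9} + \frac{2}{9} \cdot 0\right) + \frac{-137 - 144}{\left(-5 + 3 \cdot 7\right) - 44} = \left(- \frac{5}{9} + 0\right) - \frac{281}{\left(-5 + 21\right) - 44} = - \frac{5}{9} - \frac{281}{16 - 44} = - \frac{5}{9} - \frac{281}{-28} = - \frac{5}{9} - - \frac{281}{28} = - \frac{5}{9} + \frac{281}{28} = \frac{2389}{252}$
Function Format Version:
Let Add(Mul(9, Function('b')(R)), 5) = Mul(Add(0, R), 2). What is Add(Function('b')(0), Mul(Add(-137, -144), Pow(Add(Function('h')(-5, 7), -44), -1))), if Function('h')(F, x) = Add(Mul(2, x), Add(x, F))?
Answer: Rational(2389, 252) ≈ 9.4802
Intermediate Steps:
Function('b')(R) = Add(Rational(-5, 9), Mul(Rational(2, 9), R)) (Function('b')(R) = Add(Rational(-5, 9), Mul(Rational(1, 9), Mul(Add(0, R), 2))) = Add(Rational(-5, 9), Mul(Rational(1, 9), Mul(R, 2))) = Add(Rational(-5, 9), Mul(Rational(1, 9), Mul(2, R))) = Add(Rational(-5, 9), Mul(Rational(2, 9), R)))
Function('h')(F, x) = Add(F, Mul(3, x)) (Function('h')(F, x) = Add(Mul(2, x), Add(F, x)) = Add(F, Mul(3, x)))
Add(Function('b')(0), Mul(Add(-137, -144), Pow(Add(Function('h')(-5, 7), -44), -1))) = Add(Add(Rational(-5, 9), Mul(Rational(2, 9), 0)), Mul(Add(-137, -144), Pow(Add(Add(-5, Mul(3, 7)), -44), -1))) = Add(Add(Rational(-5, 9), 0), Mul(-281, Pow(Add(Add(-5, 21), -44), -1))) = Add(Rational(-5, 9), Mul(-281, Pow(Add(16, -44), -1))) = Add(Rational(-5, 9), Mul(-281, Pow(-28, -1))) = Add(Rational(-5, 9), Mul(-281, Rational(-1, 28))) = Add(Rational(-5, 9), Rational(281, 28)) = Rational(2389, 252)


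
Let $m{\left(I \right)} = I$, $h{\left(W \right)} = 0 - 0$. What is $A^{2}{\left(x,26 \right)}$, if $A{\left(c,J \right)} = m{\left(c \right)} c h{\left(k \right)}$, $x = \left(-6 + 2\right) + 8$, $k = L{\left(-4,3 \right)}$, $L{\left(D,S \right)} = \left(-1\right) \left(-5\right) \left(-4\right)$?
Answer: $0$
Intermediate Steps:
$L{\left(D,S \right)} = -20$ ($L{\left(D,S \right)} = 5 \left(-4\right) = -20$)
$k = -20$
$h{\left(W \right)} = 0$ ($h{\left(W \right)} = 0 + 0 = 0$)
$x = 4$ ($x = -4 + 8 = 4$)
$A{\left(c,J \right)} = 0$ ($A{\left(c,J \right)} = c c 0 = c^{2} \cdot 0 = 0$)
$A^{2}{\left(x,26 \right)} = 0^{2} = 0$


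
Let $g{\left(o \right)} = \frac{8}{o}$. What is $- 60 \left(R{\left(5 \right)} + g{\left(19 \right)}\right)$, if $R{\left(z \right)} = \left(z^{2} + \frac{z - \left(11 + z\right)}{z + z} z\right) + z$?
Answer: $- \frac{28410}{19} \approx -1495.3$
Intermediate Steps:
$R{\left(z \right)} = - \frac{11}{2} + z + z^{2}$ ($R{\left(z \right)} = \left(z^{2} + - \frac{11}{2 z} z\right) + z = \left(z^{2} - \frac{11}{2}\right) + z = \left(- \frac{11}{2} + z^{2}\right) + z = - \frac{11}{2} + z + z^{2}$)
$- 60 \left(R{\left(5 \right)} + g{\left(19 \right)}\right) = - 60 \left(\left(- \frac{11}{2} + 5 + 5^{2}\right) + \frac{8}{19}\right) = - 60 \left(\left(- \frac{11}{2} + 5 + 25\right) + 8 \cdot \frac{1}{19}\right) = - 60 \left(\frac{49}{2} + \frac{8}{19}\right) = \left(-60\right) \frac{947}{38} = - \frac{28410}{19}$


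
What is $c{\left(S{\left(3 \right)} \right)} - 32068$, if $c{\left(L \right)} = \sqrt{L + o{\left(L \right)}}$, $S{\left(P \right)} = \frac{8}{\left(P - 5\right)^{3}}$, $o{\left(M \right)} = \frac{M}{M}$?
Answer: $-32068$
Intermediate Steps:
$o{\left(M \right)} = 1$
$S{\left(P \right)} = \frac{8}{\left(-5 + P\right)^{3}}$
$c{\left(L \right)} = \sqrt{1 + L}$ ($c{\left(L \right)} = \sqrt{L + 1} = \sqrt{1 + L}$)
$c{\left(S{\left(3 \right)} \right)} - 32068 = \sqrt{1 + \frac{8}{\left(-5 + 3\right)^{3}}} - 32068 = \sqrt{1 + \frac{8}{-8}} - 32068 = \sqrt{1 + 8 \left(- \frac{1}{8}\right)} - 32068 = \sqrt{1 - 1} - 32068 = \sqrt{0} - 32068 = 0 - 32068 = -32068$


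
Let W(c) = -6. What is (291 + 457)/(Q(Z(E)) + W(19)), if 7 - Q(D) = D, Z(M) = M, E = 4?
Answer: -748/3 ≈ -249.33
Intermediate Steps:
Q(D) = 7 - D
(291 + 457)/(Q(Z(E)) + W(19)) = (291 + 457)/((7 - 1*4) - 6) = 748/((7 - 4) - 6) = 748/(3 - 6) = 748/(-3) = 748*(-1/3) = -748/3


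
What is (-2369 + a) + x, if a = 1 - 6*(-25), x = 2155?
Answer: -63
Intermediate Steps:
a = 151 (a = 1 + 150 = 151)
(-2369 + a) + x = (-2369 + 151) + 2155 = -2218 + 2155 = -63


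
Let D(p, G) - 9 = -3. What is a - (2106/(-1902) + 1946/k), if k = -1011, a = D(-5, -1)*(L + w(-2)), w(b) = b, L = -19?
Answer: -39409619/320487 ≈ -122.97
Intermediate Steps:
D(p, G) = 6 (D(p, G) = 9 - 3 = 6)
a = -126 (a = 6*(-19 - 2) = 6*(-21) = -126)
a - (2106/(-1902) + 1946/k) = -126 - (2106/(-1902) + 1946/(-1011)) = -126 - (2106*(-1/1902) + 1946*(-1/1011)) = -126 - (-351/317 - 1946/1011) = -126 - 1*(-971743/320487) = -126 + 971743/320487 = -39409619/320487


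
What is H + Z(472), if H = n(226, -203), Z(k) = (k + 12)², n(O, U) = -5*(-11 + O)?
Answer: 233181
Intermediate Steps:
n(O, U) = 55 - 5*O
Z(k) = (12 + k)²
H = -1075 (H = 55 - 5*226 = 55 - 1130 = -1075)
H + Z(472) = -1075 + (12 + 472)² = -1075 + 484² = -1075 + 234256 = 233181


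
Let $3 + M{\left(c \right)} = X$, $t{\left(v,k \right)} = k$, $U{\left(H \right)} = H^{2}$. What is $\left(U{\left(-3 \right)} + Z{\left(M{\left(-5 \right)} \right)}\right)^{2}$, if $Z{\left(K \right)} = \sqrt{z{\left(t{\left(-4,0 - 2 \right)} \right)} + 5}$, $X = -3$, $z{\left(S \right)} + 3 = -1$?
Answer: $100$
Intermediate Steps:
$z{\left(S \right)} = -4$ ($z{\left(S \right)} = -3 - 1 = -4$)
$M{\left(c \right)} = -6$ ($M{\left(c \right)} = -3 - 3 = -6$)
$Z{\left(K \right)} = 1$ ($Z{\left(K \right)} = \sqrt{-4 + 5} = \sqrt{1} = 1$)
$\left(U{\left(-3 \right)} + Z{\left(M{\left(-5 \right)} \right)}\right)^{2} = \left(\left(-3\right)^{2} + 1\right)^{2} = \left(9 + 1\right)^{2} = 10^{2} = 100$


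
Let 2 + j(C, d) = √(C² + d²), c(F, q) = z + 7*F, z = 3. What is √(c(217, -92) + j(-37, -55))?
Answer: √(1520 + 13*√26) ≈ 39.828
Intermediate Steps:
c(F, q) = 3 + 7*F
j(C, d) = -2 + √(C² + d²)
√(c(217, -92) + j(-37, -55)) = √((3 + 7*217) + (-2 + √((-37)² + (-55)²))) = √((3 + 1519) + (-2 + √(1369 + 3025))) = √(1522 + (-2 + √4394)) = √(1522 + (-2 + 13*√26)) = √(1520 + 13*√26)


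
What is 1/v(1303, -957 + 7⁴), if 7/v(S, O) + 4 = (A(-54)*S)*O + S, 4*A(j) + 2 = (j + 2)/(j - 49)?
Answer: -72305185/721 ≈ -1.0028e+5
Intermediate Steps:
A(j) = -½ + (2 + j)/(4*(-49 + j)) (A(j) = -½ + ((j + 2)/(j - 49))/4 = -½ + ((2 + j)/(-49 + j))/4 = -½ + (2 + j)/(4*(-49 + j)))
v(S, O) = 7/(-4 + S - 77*O*S/206) (v(S, O) = 7/(-4 + ((((100 - 1*(-54))/(4*(-49 - 54)))*S)*O + S)) = 7/(-4 + ((((¼)*(100 + 54)/(-103))*S)*O + S)) = 7/(-4 + ((((¼)*(-1/103)*154)*S)*O + S)) = 7/(-4 + ((-77*S/206)*O + S)) = 7/(-4 + (-77*O*S/206 + S)) = 7/(-4 + (S - 77*O*S/206)) = 7/(-4 + S - 77*O*S/206))
1/v(1303, -957 + 7⁴) = 1/(-1442/(824 - 206*1303 + 77*(-957 + 7⁴)*1303)) = 1/(-1442/(824 - 268418 + 77*(-957 + 2401)*1303)) = 1/(-1442/(824 - 268418 + 77*1444*1303)) = 1/(-1442/(824 - 268418 + 144877964)) = 1/(-1442/144610370) = 1/(-1442*1/144610370) = 1/(-721/72305185) = -72305185/721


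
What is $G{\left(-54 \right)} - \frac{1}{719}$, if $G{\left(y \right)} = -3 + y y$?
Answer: $\frac{2094446}{719} \approx 2913.0$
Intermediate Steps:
$G{\left(y \right)} = -3 + y^{2}$
$G{\left(-54 \right)} - \frac{1}{719} = \left(-3 + \left(-54\right)^{2}\right) - \frac{1}{719} = \left(-3 + 2916\right) - \frac{1}{719} = 2913 - \frac{1}{719} = \frac{2094446}{719}$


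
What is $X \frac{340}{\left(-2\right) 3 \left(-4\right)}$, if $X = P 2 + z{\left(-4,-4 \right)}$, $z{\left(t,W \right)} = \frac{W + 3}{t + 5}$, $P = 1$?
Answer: $\frac{85}{6} \approx 14.167$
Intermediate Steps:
$z{\left(t,W \right)} = \frac{3 + W}{5 + t}$
$X = 1$ ($X = 1 \cdot 2 + \frac{3 - 4}{5 - 4} = 2 + 1^{-1} \left(-1\right) = 2 + 1 \left(-1\right) = 2 - 1 = 1$)
$X \frac{340}{\left(-2\right) 3 \left(-4\right)} = 1 \frac{340}{\left(-2\right) 3 \left(-4\right)} = 1 \frac{340}{\left(-6\right) \left(-4\right)} = 1 \cdot \frac{340}{24} = 1 \cdot 340 \cdot \frac{1}{24} = 1 \cdot \frac{85}{6} = \frac{85}{6}$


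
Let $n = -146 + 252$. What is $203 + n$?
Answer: $309$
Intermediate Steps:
$n = 106$
$203 + n = 203 + 106 = 309$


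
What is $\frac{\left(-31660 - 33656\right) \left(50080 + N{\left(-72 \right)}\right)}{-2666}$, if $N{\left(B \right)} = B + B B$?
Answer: $\frac{1802460336}{1333} \approx 1.3522 \cdot 10^{6}$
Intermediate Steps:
$N{\left(B \right)} = B + B^{2}$
$\frac{\left(-31660 - 33656\right) \left(50080 + N{\left(-72 \right)}\right)}{-2666} = \frac{\left(-31660 - 33656\right) \left(50080 - 72 \left(1 - 72\right)\right)}{-2666} = - 65316 \left(50080 - -5112\right) \left(- \frac{1}{2666}\right) = - 65316 \left(50080 + 5112\right) \left(- \frac{1}{2666}\right) = \left(-65316\right) 55192 \left(- \frac{1}{2666}\right) = \left(-3604920672\right) \left(- \frac{1}{2666}\right) = \frac{1802460336}{1333}$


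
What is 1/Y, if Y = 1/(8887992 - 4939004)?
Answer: 3948988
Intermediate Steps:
Y = 1/3948988 ≈ 2.5323e-7
1/Y = 1/(1/3948988) = 3948988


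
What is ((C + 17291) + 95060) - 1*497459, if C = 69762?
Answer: -315346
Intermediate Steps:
((C + 17291) + 95060) - 1*497459 = ((69762 + 17291) + 95060) - 1*497459 = (87053 + 95060) - 497459 = 182113 - 497459 = -315346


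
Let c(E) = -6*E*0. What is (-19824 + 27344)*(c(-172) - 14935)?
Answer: -112311200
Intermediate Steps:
c(E) = 0
(-19824 + 27344)*(c(-172) - 14935) = (-19824 + 27344)*(0 - 14935) = 7520*(-14935) = -112311200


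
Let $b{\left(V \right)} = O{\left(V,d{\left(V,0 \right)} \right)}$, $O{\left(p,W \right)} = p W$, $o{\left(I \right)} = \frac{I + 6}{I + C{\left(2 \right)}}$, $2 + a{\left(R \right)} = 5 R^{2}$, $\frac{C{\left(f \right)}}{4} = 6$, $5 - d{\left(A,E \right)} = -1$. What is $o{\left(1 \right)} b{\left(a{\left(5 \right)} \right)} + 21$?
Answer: $\frac{5691}{25} \approx 227.64$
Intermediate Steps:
$d{\left(A,E \right)} = 6$ ($d{\left(A,E \right)} = 5 - -1 = 5 + 1 = 6$)
$C{\left(f \right)} = 24$ ($C{\left(f \right)} = 4 \cdot 6 = 24$)
$a{\left(R \right)} = -2 + 5 R^{2}$
$o{\left(I \right)} = \frac{6 + I}{24 + I}$ ($o{\left(I \right)} = \frac{I + 6}{I + 24} = \frac{6 + I}{24 + I}$)
$O{\left(p,W \right)} = W p$
$b{\left(V \right)} = 6 V$
$o{\left(1 \right)} b{\left(a{\left(5 \right)} \right)} + 21 = \frac{6 + 1}{24 + 1} \cdot 6 \left(-2 + 5 \cdot 5^{2}\right) + 21 = \frac{1}{25} \cdot 7 \cdot 6 \left(-2 + 5 \cdot 25\right) + 21 = \frac{1}{25} \cdot 7 \cdot 6 \left(-2 + 125\right) + 21 = \frac{7 \cdot 6 \cdot 123}{25} + 21 = \frac{7}{25} \cdot 738 + 21 = \frac{5166}{25} + 21 = \frac{5691}{25}$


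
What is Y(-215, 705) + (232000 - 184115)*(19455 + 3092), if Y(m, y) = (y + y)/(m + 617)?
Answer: 72337427600/67 ≈ 1.0797e+9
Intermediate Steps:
Y(m, y) = 2*y/(617 + m) (Y(m, y) = (2*y)/(617 + m) = 2*y/(617 + m))
Y(-215, 705) + (232000 - 184115)*(19455 + 3092) = 2*705/(617 - 215) + (232000 - 184115)*(19455 + 3092) = 2*705/402 + 47885*22547 = 2*705*(1/402) + 1079663095 = 235/67 + 1079663095 = 72337427600/67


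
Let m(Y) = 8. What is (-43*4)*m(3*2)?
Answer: -1376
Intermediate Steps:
(-43*4)*m(3*2) = -43*4*8 = -172*8 = -1376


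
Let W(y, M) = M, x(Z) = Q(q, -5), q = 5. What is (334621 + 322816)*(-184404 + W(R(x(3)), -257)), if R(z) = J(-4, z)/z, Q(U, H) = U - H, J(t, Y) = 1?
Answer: -121402973857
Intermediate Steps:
x(Z) = 10 (x(Z) = 5 - 1*(-5) = 5 + 5 = 10)
R(z) = 1/z
(334621 + 322816)*(-184404 + W(R(x(3)), -257)) = (334621 + 322816)*(-184404 - 257) = 657437*(-184661) = -121402973857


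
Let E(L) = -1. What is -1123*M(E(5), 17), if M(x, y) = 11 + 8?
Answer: -21337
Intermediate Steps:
M(x, y) = 19
-1123*M(E(5), 17) = -1123*19 = -21337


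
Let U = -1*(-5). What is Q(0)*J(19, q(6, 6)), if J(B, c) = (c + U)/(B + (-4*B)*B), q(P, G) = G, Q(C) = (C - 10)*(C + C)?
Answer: 0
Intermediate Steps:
U = 5
Q(C) = 2*C*(-10 + C) (Q(C) = (-10 + C)*(2*C) = 2*C*(-10 + C))
J(B, c) = (5 + c)/(B - 4*B²) (J(B, c) = (c + 5)/(B + (-4*B)*B) = (5 + c)/(B - 4*B²))
Q(0)*J(19, q(6, 6)) = (2*0*(-10 + 0))*((-5 - 1*6)/(19*(-1 + 4*19))) = (2*0*(-10))*((-5 - 6)/(19*(-1 + 76))) = 0*((1/19)*(-11)/75) = 0*((1/19)*(1/75)*(-11)) = 0*(-11/1425) = 0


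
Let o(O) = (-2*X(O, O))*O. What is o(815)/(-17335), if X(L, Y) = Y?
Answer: 265690/3467 ≈ 76.634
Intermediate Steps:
o(O) = -2*O² (o(O) = (-2*O)*O = -2*O²)
o(815)/(-17335) = -2*815²/(-17335) = -2*664225*(-1/17335) = -1328450*(-1/17335) = 265690/3467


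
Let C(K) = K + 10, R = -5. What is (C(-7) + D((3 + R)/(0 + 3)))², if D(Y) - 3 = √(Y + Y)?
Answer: 104/3 + 8*I*√3 ≈ 34.667 + 13.856*I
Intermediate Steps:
C(K) = 10 + K
D(Y) = 3 + √2*√Y (D(Y) = 3 + √(Y + Y) = 3 + √(2*Y) = 3 + √2*√Y)
(C(-7) + D((3 + R)/(0 + 3)))² = ((10 - 7) + (3 + √2*√((3 - 5)/(0 + 3))))² = (3 + (3 + √2*√(-2/3)))² = (3 + (3 + √2*√(-2*⅓)))² = (3 + (3 + √2*√(-⅔)))² = (3 + (3 + √2*(I*√6/3)))² = (3 + (3 + 2*I*√3/3))² = (6 + 2*I*√3/3)²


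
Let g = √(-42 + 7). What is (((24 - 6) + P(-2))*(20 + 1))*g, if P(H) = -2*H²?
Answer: 210*I*√35 ≈ 1242.4*I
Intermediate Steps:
g = I*√35 (g = √(-35) = I*√35 ≈ 5.9161*I)
(((24 - 6) + P(-2))*(20 + 1))*g = (((24 - 6) - 2*(-2)²)*(20 + 1))*(I*√35) = ((18 - 2*4)*21)*(I*√35) = ((18 - 8)*21)*(I*√35) = (10*21)*(I*√35) = 210*(I*√35) = 210*I*√35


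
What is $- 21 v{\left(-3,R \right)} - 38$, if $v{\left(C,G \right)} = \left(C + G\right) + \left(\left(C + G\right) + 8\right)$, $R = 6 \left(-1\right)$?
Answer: $172$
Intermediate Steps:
$R = -6$
$v{\left(C,G \right)} = 8 + 2 C + 2 G$ ($v{\left(C,G \right)} = \left(C + G\right) + \left(8 + C + G\right) = 8 + 2 C + 2 G$)
$- 21 v{\left(-3,R \right)} - 38 = - 21 \left(8 + 2 \left(-3\right) + 2 \left(-6\right)\right) - 38 = - 21 \left(8 - 6 - 12\right) - 38 = \left(-21\right) \left(-10\right) - 38 = 210 - 38 = 172$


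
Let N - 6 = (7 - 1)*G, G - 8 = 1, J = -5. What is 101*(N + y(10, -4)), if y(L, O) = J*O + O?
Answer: 7676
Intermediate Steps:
G = 9 (G = 8 + 1 = 9)
y(L, O) = -4*O (y(L, O) = -5*O + O = -4*O)
N = 60 (N = 6 + (7 - 1)*9 = 6 + 6*9 = 6 + 54 = 60)
101*(N + y(10, -4)) = 101*(60 - 4*(-4)) = 101*(60 + 16) = 101*76 = 7676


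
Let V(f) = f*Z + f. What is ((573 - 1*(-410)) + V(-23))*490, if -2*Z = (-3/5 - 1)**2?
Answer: 2424128/5 ≈ 4.8483e+5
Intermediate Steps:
Z = -32/25 (Z = -(-3/5 - 1)**2/2 = -(-8/5)**2/2 = -1/2*64/25 = -32/25 ≈ -1.2800)
V(f) = -7*f/25 (V(f) = f*(-32/25) + f = -32*f/25 + f = -7*f/25)
((573 - 1*(-410)) + V(-23))*490 = ((573 - 1*(-410)) - 7/25*(-23))*490 = ((573 + 410) + 161/25)*490 = (983 + 161/25)*490 = (24736/25)*490 = 2424128/5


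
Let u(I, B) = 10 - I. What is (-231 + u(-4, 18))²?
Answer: 47089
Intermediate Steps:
(-231 + u(-4, 18))² = (-231 + (10 - 1*(-4)))² = (-231 + (10 + 4))² = (-231 + 14)² = (-217)² = 47089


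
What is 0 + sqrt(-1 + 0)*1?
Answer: I ≈ 1.0*I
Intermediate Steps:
0 + sqrt(-1 + 0)*1 = 0 + sqrt(-1)*1 = 0 + I*1 = 0 + I = I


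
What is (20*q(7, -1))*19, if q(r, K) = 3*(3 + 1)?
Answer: 4560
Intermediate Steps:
q(r, K) = 12 (q(r, K) = 3*4 = 12)
(20*q(7, -1))*19 = (20*12)*19 = 240*19 = 4560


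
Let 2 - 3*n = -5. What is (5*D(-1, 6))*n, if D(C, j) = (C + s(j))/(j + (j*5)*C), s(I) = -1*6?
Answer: 245/72 ≈ 3.4028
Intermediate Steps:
n = 7/3 (n = 2/3 - 1/3*(-5) = 2/3 + 5/3 = 7/3 ≈ 2.3333)
s(I) = -6
D(C, j) = (-6 + C)/(j + 5*C*j) (D(C, j) = (C - 6)/(j + (j*5)*C) = (-6 + C)/(j + (5*j)*C) = (-6 + C)/(j + 5*C*j))
(5*D(-1, 6))*n = (5*((-6 - 1)/(6*(1 + 5*(-1)))))*(7/3) = (5*((1/6)*(-7)/(1 - 5)))*(7/3) = (5*((1/6)*(-7)/(-4)))*(7/3) = (5*((1/6)*(-1/4)*(-7)))*(7/3) = (5*(7/24))*(7/3) = (35/24)*(7/3) = 245/72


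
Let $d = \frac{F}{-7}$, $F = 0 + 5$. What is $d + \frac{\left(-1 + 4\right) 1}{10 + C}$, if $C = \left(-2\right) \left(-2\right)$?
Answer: $- \frac{1}{2} \approx -0.5$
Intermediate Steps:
$F = 5$
$d = - \frac{5}{7}$ ($d = \frac{5}{-7} = 5 \left(- \frac{1}{7}\right) = - \frac{5}{7} \approx -0.71429$)
$C = 4$
$d + \frac{\left(-1 + 4\right) 1}{10 + C} = - \frac{5}{7} + \frac{\left(-1 + 4\right) 1}{10 + 4} = - \frac{5}{7} + \frac{3 \cdot 1}{14} = - \frac{5}{7} + \frac{1}{14} \cdot 3 = - \frac{5}{7} + \frac{3}{14} = - \frac{1}{2}$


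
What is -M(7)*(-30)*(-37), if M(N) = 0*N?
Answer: 0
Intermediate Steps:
M(N) = 0
-M(7)*(-30)*(-37) = -0*(-30)*(-37) = -0*(-37) = -1*0 = 0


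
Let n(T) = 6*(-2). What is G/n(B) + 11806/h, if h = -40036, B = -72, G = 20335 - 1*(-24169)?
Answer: -222737977/60054 ≈ -3709.0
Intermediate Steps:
G = 44504 (G = 20335 + 24169 = 44504)
n(T) = -12
G/n(B) + 11806/h = 44504/(-12) + 11806/(-40036) = 44504*(-1/12) + 11806*(-1/40036) = -11126/3 - 5903/20018 = -222737977/60054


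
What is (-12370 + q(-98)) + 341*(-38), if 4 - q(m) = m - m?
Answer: -25324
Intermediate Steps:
q(m) = 4 (q(m) = 4 - (m - m) = 4 - 1*0 = 4 + 0 = 4)
(-12370 + q(-98)) + 341*(-38) = (-12370 + 4) + 341*(-38) = -12366 - 12958 = -25324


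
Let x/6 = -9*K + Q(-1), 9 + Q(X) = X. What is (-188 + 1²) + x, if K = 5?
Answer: -517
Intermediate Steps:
Q(X) = -9 + X
x = -330 (x = 6*(-9*5 + (-9 - 1)) = 6*(-45 - 10) = 6*(-55) = -330)
(-188 + 1²) + x = (-188 + 1²) - 330 = (-188 + 1) - 330 = -187 - 330 = -517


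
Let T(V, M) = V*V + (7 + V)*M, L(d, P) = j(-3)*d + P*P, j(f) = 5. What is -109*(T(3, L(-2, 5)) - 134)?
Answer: -2725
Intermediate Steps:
L(d, P) = P² + 5*d (L(d, P) = 5*d + P*P = 5*d + P² = P² + 5*d)
T(V, M) = V² + M*(7 + V)
-109*(T(3, L(-2, 5)) - 134) = -109*((3² + 7*(5² + 5*(-2)) + (5² + 5*(-2))*3) - 134) = -109*((9 + 7*(25 - 10) + (25 - 10)*3) - 134) = -109*((9 + 7*15 + 15*3) - 134) = -109*((9 + 105 + 45) - 134) = -109*(159 - 134) = -109*25 = -2725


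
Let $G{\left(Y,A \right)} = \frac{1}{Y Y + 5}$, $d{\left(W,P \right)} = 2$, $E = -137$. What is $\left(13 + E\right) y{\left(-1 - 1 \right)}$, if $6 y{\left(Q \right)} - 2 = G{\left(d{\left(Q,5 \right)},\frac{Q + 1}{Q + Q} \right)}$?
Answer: $- \frac{1178}{27} \approx -43.63$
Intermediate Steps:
$G{\left(Y,A \right)} = \frac{1}{5 + Y^{2}}$ ($G{\left(Y,A \right)} = \frac{1}{Y^{2} + 5} = \frac{1}{5 + Y^{2}}$)
$y{\left(Q \right)} = \frac{19}{54}$ ($y{\left(Q \right)} = \frac{1}{3} + \frac{1}{6 \left(5 + 2^{2}\right)} = \frac{1}{3} + \frac{1}{6 \left(5 + 4\right)} = \frac{1}{3} + \frac{1}{6 \cdot 9} = \frac{1}{3} + \frac{1}{6} \cdot \frac{1}{9} = \frac{1}{3} + \frac{1}{54} = \frac{19}{54}$)
$\left(13 + E\right) y{\left(-1 - 1 \right)} = \left(13 - 137\right) \frac{19}{54} = \left(-124\right) \frac{19}{54} = - \frac{1178}{27}$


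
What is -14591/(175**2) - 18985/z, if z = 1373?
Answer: -601449068/42048125 ≈ -14.304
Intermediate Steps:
-14591/(175**2) - 18985/z = -14591/(175**2) - 18985/1373 = -14591/30625 - 18985*1/1373 = -14591*1/30625 - 18985/1373 = -14591/30625 - 18985/1373 = -601449068/42048125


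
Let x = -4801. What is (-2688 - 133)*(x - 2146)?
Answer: 19597487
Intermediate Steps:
(-2688 - 133)*(x - 2146) = (-2688 - 133)*(-4801 - 2146) = -2821*(-6947) = 19597487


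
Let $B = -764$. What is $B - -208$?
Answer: $-556$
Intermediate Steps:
$B - -208 = -764 - -208 = -764 + 208 = -556$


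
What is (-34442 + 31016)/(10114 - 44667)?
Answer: 3426/34553 ≈ 0.099152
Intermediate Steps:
(-34442 + 31016)/(10114 - 44667) = -3426/(-34553) = -3426*(-1/34553) = 3426/34553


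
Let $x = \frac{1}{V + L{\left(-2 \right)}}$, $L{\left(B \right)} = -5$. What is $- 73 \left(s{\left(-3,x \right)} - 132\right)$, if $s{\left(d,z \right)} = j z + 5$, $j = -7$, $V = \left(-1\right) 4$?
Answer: $\frac{82928}{9} \approx 9214.2$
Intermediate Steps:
$V = -4$
$x = - \frac{1}{9}$ ($x = \frac{1}{-4 - 5} = \frac{1}{-9} = - \frac{1}{9} \approx -0.11111$)
$s{\left(d,z \right)} = 5 - 7 z$ ($s{\left(d,z \right)} = - 7 z + 5 = 5 - 7 z$)
$- 73 \left(s{\left(-3,x \right)} - 132\right) = - 73 \left(\left(5 - - \frac{7}{9}\right) - 132\right) = - 73 \left(\left(5 + \frac{7}{9}\right) - 132\right) = - 73 \left(\frac{52}{9} - 132\right) = \left(-73\right) \left(- \frac{1136}{9}\right) = \frac{82928}{9}$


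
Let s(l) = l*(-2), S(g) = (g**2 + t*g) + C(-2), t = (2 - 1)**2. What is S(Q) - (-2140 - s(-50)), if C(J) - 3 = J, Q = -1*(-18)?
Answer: 2583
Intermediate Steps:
t = 1 (t = 1**2 = 1)
Q = 18
C(J) = 3 + J
S(g) = 1 + g + g**2 (S(g) = (g**2 + 1*g) + (3 - 2) = (g**2 + g) + 1 = (g + g**2) + 1 = 1 + g + g**2)
s(l) = -2*l
S(Q) - (-2140 - s(-50)) = (1 + 18 + 18**2) - (-2140 - (-2)*(-50)) = (1 + 18 + 324) - (-2140 - 1*100) = 343 - (-2140 - 100) = 343 - 1*(-2240) = 343 + 2240 = 2583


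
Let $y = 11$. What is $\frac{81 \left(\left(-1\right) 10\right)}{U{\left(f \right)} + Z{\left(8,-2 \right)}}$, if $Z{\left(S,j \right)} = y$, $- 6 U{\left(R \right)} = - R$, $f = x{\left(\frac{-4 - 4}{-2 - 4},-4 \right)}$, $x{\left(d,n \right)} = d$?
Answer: $- \frac{7290}{101} \approx -72.178$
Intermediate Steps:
$f = \frac{4}{3}$ ($f = \frac{-4 - 4}{-2 - 4} = - \frac{8}{-6} = \left(-8\right) \left(- \frac{1}{6}\right) = \frac{4}{3} \approx 1.3333$)
$U{\left(R \right)} = \frac{R}{6}$ ($U{\left(R \right)} = - \frac{\left(-1\right) R}{6} = \frac{R}{6}$)
$Z{\left(S,j \right)} = 11$
$\frac{81 \left(\left(-1\right) 10\right)}{U{\left(f \right)} + Z{\left(8,-2 \right)}} = \frac{81 \left(\left(-1\right) 10\right)}{\frac{1}{6} \cdot \frac{4}{3} + 11} = \frac{81 \left(-10\right)}{\frac{2}{9} + 11} = - \frac{810}{\frac{101}{9}} = \left(-810\right) \frac{9}{101} = - \frac{7290}{101}$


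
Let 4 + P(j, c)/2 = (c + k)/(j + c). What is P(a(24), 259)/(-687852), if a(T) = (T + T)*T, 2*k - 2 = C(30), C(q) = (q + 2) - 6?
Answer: 5371/485279586 ≈ 1.1068e-5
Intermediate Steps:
C(q) = -4 + q (C(q) = (2 + q) - 6 = -4 + q)
k = 14 (k = 1 + (-4 + 30)/2 = 1 + (½)*26 = 1 + 13 = 14)
a(T) = 2*T² (a(T) = (2*T)*T = 2*T²)
P(j, c) = -8 + 2*(14 + c)/(c + j) (P(j, c) = -8 + 2*((c + 14)/(j + c)) = -8 + 2*((14 + c)/(c + j)) = -8 + 2*(14 + c)/(c + j))
P(a(24), 259)/(-687852) = (2*(14 - 8*24² - 3*259)/(259 + 2*24²))/(-687852) = (2*(14 - 8*576 - 777)/(259 + 2*576))*(-1/687852) = (2*(14 - 4*1152 - 777)/(259 + 1152))*(-1/687852) = (2*(14 - 4608 - 777)/1411)*(-1/687852) = (2*(1/1411)*(-5371))*(-1/687852) = -10742/1411*(-1/687852) = 5371/485279586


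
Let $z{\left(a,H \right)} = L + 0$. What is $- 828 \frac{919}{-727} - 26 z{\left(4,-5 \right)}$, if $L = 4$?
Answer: $\frac{685324}{727} \approx 942.67$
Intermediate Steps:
$z{\left(a,H \right)} = 4$ ($z{\left(a,H \right)} = 4 + 0 = 4$)
$- 828 \frac{919}{-727} - 26 z{\left(4,-5 \right)} = - 828 \frac{919}{-727} - 104 = - 828 \cdot 919 \left(- \frac{1}{727}\right) - 104 = \left(-828\right) \left(- \frac{919}{727}\right) - 104 = \frac{760932}{727} - 104 = \frac{685324}{727}$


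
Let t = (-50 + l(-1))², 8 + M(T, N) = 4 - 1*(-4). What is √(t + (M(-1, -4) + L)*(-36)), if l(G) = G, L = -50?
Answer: 3*√489 ≈ 66.340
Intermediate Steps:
M(T, N) = 0 (M(T, N) = -8 + (4 - 1*(-4)) = -8 + (4 + 4) = -8 + 8 = 0)
t = 2601 (t = (-50 - 1)² = (-51)² = 2601)
√(t + (M(-1, -4) + L)*(-36)) = √(2601 + (0 - 50)*(-36)) = √(2601 - 50*(-36)) = √(2601 + 1800) = √4401 = 3*√489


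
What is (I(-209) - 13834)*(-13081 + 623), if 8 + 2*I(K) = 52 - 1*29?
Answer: 172250537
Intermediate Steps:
I(K) = 15/2 (I(K) = -4 + (52 - 1*29)/2 = -4 + (52 - 29)/2 = -4 + (½)*23 = -4 + 23/2 = 15/2)
(I(-209) - 13834)*(-13081 + 623) = (15/2 - 13834)*(-13081 + 623) = -27653/2*(-12458) = 172250537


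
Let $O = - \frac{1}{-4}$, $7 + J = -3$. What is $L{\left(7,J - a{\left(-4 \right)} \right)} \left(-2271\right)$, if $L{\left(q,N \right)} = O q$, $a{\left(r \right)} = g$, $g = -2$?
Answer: $- \frac{15897}{4} \approx -3974.3$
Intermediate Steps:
$J = -10$ ($J = -7 - 3 = -10$)
$O = \frac{1}{4}$ ($O = \left(-1\right) \left(- \frac{1}{4}\right) = \frac{1}{4} \approx 0.25$)
$a{\left(r \right)} = -2$
$L{\left(q,N \right)} = \frac{q}{4}$
$L{\left(7,J - a{\left(-4 \right)} \right)} \left(-2271\right) = \frac{1}{4} \cdot 7 \left(-2271\right) = \frac{7}{4} \left(-2271\right) = - \frac{15897}{4}$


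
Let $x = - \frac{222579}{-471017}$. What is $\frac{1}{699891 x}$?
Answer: $\frac{471017}{155781038889} \approx 3.0236 \cdot 10^{-6}$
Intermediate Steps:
$x = \frac{222579}{471017}$ ($x = \left(-222579\right) \left(- \frac{1}{471017}\right) = \frac{222579}{471017} \approx 0.47255$)
$\frac{1}{699891 x} = \frac{1}{699891 \cdot \frac{222579}{471017}} = \frac{1}{699891} \cdot \frac{471017}{222579} = \frac{471017}{155781038889}$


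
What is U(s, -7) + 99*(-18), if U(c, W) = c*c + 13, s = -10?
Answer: -1669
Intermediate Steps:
U(c, W) = 13 + c² (U(c, W) = c² + 13 = 13 + c²)
U(s, -7) + 99*(-18) = (13 + (-10)²) + 99*(-18) = (13 + 100) - 1782 = 113 - 1782 = -1669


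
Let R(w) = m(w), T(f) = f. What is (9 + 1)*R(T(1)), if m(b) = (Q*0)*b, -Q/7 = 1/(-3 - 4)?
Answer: 0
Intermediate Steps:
Q = 1 (Q = -7/(-3 - 4) = -7/(-7) = -7*(-1/7) = 1)
m(b) = 0 (m(b) = (1*0)*b = 0*b = 0)
R(w) = 0
(9 + 1)*R(T(1)) = (9 + 1)*0 = 10*0 = 0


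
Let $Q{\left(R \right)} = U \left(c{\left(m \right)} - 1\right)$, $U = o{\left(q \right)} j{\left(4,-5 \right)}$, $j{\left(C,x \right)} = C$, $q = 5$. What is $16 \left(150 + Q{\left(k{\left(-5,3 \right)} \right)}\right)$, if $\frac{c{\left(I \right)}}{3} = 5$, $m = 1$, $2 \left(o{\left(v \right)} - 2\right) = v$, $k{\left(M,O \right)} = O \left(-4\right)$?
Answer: $6432$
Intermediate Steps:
$k{\left(M,O \right)} = - 4 O$
$o{\left(v \right)} = 2 + \frac{v}{2}$
$c{\left(I \right)} = 15$ ($c{\left(I \right)} = 3 \cdot 5 = 15$)
$U = 18$ ($U = \left(2 + \frac{1}{2} \cdot 5\right) 4 = \left(2 + \frac{5}{2}\right) 4 = \frac{9}{2} \cdot 4 = 18$)
$Q{\left(R \right)} = 252$ ($Q{\left(R \right)} = 18 \left(15 - 1\right) = 18 \cdot 14 = 252$)
$16 \left(150 + Q{\left(k{\left(-5,3 \right)} \right)}\right) = 16 \left(150 + 252\right) = 16 \cdot 402 = 6432$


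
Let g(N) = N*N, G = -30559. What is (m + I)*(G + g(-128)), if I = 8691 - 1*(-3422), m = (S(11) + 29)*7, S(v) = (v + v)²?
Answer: -222604200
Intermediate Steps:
S(v) = 4*v² (S(v) = (2*v)² = 4*v²)
g(N) = N²
m = 3591 (m = (4*11² + 29)*7 = (4*121 + 29)*7 = (484 + 29)*7 = 513*7 = 3591)
I = 12113 (I = 8691 + 3422 = 12113)
(m + I)*(G + g(-128)) = (3591 + 12113)*(-30559 + (-128)²) = 15704*(-30559 + 16384) = 15704*(-14175) = -222604200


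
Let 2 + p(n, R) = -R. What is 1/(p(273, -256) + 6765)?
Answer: 1/7019 ≈ 0.00014247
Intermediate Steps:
p(n, R) = -2 - R
1/(p(273, -256) + 6765) = 1/((-2 - 1*(-256)) + 6765) = 1/((-2 + 256) + 6765) = 1/(254 + 6765) = 1/7019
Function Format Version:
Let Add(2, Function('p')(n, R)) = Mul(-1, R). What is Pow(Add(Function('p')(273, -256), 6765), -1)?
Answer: Rational(1, 7019) ≈ 0.00014247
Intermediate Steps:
Function('p')(n, R) = Add(-2, Mul(-1, R))
Pow(Add(Function('p')(273, -256), 6765), -1) = Pow(Add(Add(-2, Mul(-1, -256)), 6765), -1) = Pow(Add(Add(-2, 256), 6765), -1) = Pow(Add(254, 6765), -1) = Pow(7019, -1) = Rational(1, 7019)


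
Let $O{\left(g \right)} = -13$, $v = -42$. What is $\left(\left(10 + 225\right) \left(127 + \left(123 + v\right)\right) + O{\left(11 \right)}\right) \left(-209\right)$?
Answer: $-10213203$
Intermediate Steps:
$\left(\left(10 + 225\right) \left(127 + \left(123 + v\right)\right) + O{\left(11 \right)}\right) \left(-209\right) = \left(\left(10 + 225\right) \left(127 + \left(123 - 42\right)\right) - 13\right) \left(-209\right) = \left(235 \left(127 + 81\right) - 13\right) \left(-209\right) = \left(235 \cdot 208 - 13\right) \left(-209\right) = \left(48880 - 13\right) \left(-209\right) = 48867 \left(-209\right) = -10213203$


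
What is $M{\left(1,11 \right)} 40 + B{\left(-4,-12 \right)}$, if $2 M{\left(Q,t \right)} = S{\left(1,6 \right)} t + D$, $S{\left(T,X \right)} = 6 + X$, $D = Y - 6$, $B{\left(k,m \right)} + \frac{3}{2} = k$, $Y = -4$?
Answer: $\frac{4869}{2} \approx 2434.5$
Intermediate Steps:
$B{\left(k,m \right)} = - \frac{3}{2} + k$
$D = -10$ ($D = -4 - 6 = -10$)
$M{\left(Q,t \right)} = -5 + 6 t$ ($M{\left(Q,t \right)} = \frac{\left(6 + 6\right) t - 10}{2} = \frac{12 t - 10}{2} = \frac{-10 + 12 t}{2} = -5 + 6 t$)
$M{\left(1,11 \right)} 40 + B{\left(-4,-12 \right)} = \left(-5 + 6 \cdot 11\right) 40 - \frac{11}{2} = \left(-5 + 66\right) 40 - \frac{11}{2} = 61 \cdot 40 - \frac{11}{2} = 2440 - \frac{11}{2} = \frac{4869}{2}$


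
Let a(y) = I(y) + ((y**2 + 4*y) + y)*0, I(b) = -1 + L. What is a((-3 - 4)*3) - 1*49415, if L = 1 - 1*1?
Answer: -49416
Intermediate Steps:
L = 0 (L = 1 - 1 = 0)
I(b) = -1 (I(b) = -1 + 0 = -1)
a(y) = -1 (a(y) = -1 + ((y**2 + 4*y) + y)*0 = -1 + (y**2 + 5*y)*0 = -1 + 0 = -1)
a((-3 - 4)*3) - 1*49415 = -1 - 1*49415 = -1 - 49415 = -49416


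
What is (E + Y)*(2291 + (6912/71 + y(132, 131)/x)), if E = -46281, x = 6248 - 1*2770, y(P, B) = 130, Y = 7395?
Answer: -11467172722932/123469 ≈ -9.2875e+7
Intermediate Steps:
x = 3478 (x = 6248 - 2770 = 3478)
(E + Y)*(2291 + (6912/71 + y(132, 131)/x)) = (-46281 + 7395)*(2291 + (6912/71 + 130/3478)) = -38886*(2291 + (6912*(1/71) + 130*(1/3478))) = -38886*(2291 + (6912/71 + 65/1739)) = -38886*(2291 + 12024583/123469) = -38886*294892062/123469 = -11467172722932/123469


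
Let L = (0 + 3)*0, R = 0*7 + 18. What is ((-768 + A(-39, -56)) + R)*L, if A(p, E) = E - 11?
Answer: 0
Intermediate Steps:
A(p, E) = -11 + E
R = 18 (R = 0 + 18 = 18)
L = 0 (L = 3*0 = 0)
((-768 + A(-39, -56)) + R)*L = ((-768 + (-11 - 56)) + 18)*0 = ((-768 - 67) + 18)*0 = (-835 + 18)*0 = -817*0 = 0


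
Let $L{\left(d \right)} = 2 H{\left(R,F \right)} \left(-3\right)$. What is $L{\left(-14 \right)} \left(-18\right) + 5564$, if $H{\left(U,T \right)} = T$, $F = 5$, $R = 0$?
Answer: $6104$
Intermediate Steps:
$L{\left(d \right)} = -30$ ($L{\left(d \right)} = 2 \cdot 5 \left(-3\right) = 10 \left(-3\right) = -30$)
$L{\left(-14 \right)} \left(-18\right) + 5564 = \left(-30\right) \left(-18\right) + 5564 = 540 + 5564 = 6104$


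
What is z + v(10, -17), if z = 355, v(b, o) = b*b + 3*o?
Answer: 404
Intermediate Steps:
v(b, o) = b**2 + 3*o
z + v(10, -17) = 355 + (10**2 + 3*(-17)) = 355 + (100 - 51) = 355 + 49 = 404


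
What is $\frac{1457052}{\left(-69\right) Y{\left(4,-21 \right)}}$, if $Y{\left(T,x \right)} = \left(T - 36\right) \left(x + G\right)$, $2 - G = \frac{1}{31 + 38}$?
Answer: $- \frac{364263}{10496} \approx -34.705$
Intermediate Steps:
$G = \frac{137}{69}$ ($G = 2 - \frac{1}{31 + 38} = 2 - \frac{1}{69} = \frac{137}{69} \approx 1.9855$)
$Y{\left(T,x \right)} = \left(-36 + T\right) \left(\frac{137}{69} + x\right)$ ($Y{\left(T,x \right)} = \left(T - 36\right) \left(x + \frac{137}{69}\right) = \left(-36 + T\right) \left(\frac{137}{69} + x\right)$)
$\frac{1457052}{\left(-69\right) Y{\left(4,-21 \right)}} = \frac{1457052}{\left(-69\right) \left(- \frac{1644}{23} - -756 + \frac{137}{69} \cdot 4 + 4 \left(-21\right)\right)} = \frac{1457052}{\left(-69\right) \left(- \frac{1644}{23} + 756 + \frac{548}{69} - 84\right)} = \frac{1457052}{\left(-69\right) \frac{41984}{69}} = \frac{1457052}{-41984} = 1457052 \left(- \frac{1}{41984}\right) = - \frac{364263}{10496}$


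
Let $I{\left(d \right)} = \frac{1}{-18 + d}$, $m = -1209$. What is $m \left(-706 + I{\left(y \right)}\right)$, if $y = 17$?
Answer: $854763$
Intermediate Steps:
$m \left(-706 + I{\left(y \right)}\right) = - 1209 \left(-706 + \frac{1}{-18 + 17}\right) = - 1209 \left(-706 + \frac{1}{-1}\right) = - 1209 \left(-706 - 1\right) = \left(-1209\right) \left(-707\right) = 854763$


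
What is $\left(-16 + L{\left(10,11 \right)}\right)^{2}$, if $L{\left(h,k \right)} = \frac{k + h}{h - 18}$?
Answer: $\frac{22201}{64} \approx 346.89$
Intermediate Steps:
$L{\left(h,k \right)} = \frac{h + k}{-18 + h}$
$\left(-16 + L{\left(10,11 \right)}\right)^{2} = \left(-16 + \frac{10 + 11}{-18 + 10}\right)^{2} = \left(-16 + \frac{1}{-8} \cdot 21\right)^{2} = \left(-16 - \frac{21}{8}\right)^{2} = \left(- \frac{149}{8}\right)^{2} = \frac{22201}{64}$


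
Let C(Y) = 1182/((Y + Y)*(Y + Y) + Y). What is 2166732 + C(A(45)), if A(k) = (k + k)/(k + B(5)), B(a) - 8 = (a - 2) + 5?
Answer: 13683645617/6315 ≈ 2.1668e+6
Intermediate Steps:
B(a) = 11 + a (B(a) = 8 + ((a - 2) + 5) = 8 + ((-2 + a) + 5) = 8 + (3 + a) = 11 + a)
A(k) = 2*k/(16 + k) (A(k) = (k + k)/(k + (11 + 5)) = (2*k)/(k + 16) = (2*k)/(16 + k) = 2*k/(16 + k))
C(Y) = 1182/(Y + 4*Y²) (C(Y) = 1182/((2*Y)*(2*Y) + Y) = 1182/(4*Y² + Y) = 1182/(Y + 4*Y²))
2166732 + C(A(45)) = 2166732 + 1182/(((2*45/(16 + 45)))*(1 + 4*(2*45/(16 + 45)))) = 2166732 + 1182/(((2*45/61))*(1 + 4*(2*45/61))) = 2166732 + 1182/(((2*45*(1/61)))*(1 + 4*(2*45*(1/61)))) = 2166732 + 1182/((90/61)*(1 + 4*(90/61))) = 2166732 + 1182*(61/90)/(1 + 360/61) = 2166732 + 1182*(61/90)/(421/61) = 2166732 + 1182*(61/90)*(61/421) = 2166732 + 733037/6315 = 13683645617/6315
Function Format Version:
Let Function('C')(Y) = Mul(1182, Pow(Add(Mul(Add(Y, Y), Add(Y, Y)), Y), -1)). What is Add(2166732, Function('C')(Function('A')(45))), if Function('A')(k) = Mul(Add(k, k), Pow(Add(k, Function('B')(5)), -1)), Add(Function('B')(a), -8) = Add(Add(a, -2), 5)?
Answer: Rational(13683645617, 6315) ≈ 2.1668e+6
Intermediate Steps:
Function('B')(a) = Add(11, a) (Function('B')(a) = Add(8, Add(Add(a, -2), 5)) = Add(8, Add(Add(-2, a), 5)) = Add(8, Add(3, a)) = Add(11, a))
Function('A')(k) = Mul(2, k, Pow(Add(16, k), -1)) (Function('A')(k) = Mul(Add(k, k), Pow(Add(k, Add(11, 5)), -1)) = Mul(Mul(2, k), Pow(Add(k, 16), -1)) = Mul(Mul(2, k), Pow(Add(16, k), -1)) = Mul(2, k, Pow(Add(16, k), -1)))
Function('C')(Y) = Mul(1182, Pow(Add(Y, Mul(4, Pow(Y, 2))), -1)) (Function('C')(Y) = Mul(1182, Pow(Add(Mul(Mul(2, Y), Mul(2, Y)), Y), -1)) = Mul(1182, Pow(Add(Mul(4, Pow(Y, 2)), Y), -1)) = Mul(1182, Pow(Add(Y, Mul(4, Pow(Y, 2))), -1)))
Add(2166732, Function('C')(Function('A')(45))) = Add(2166732, Mul(1182, Pow(Mul(2, 45, Pow(Add(16, 45), -1)), -1), Pow(Add(1, Mul(4, Mul(2, 45, Pow(Add(16, 45), -1)))), -1))) = Add(2166732, Mul(1182, Pow(Mul(2, 45, Pow(61, -1)), -1), Pow(Add(1, Mul(4, Mul(2, 45, Pow(61, -1)))), -1))) = Add(2166732, Mul(1182, Pow(Mul(2, 45, Rational(1, 61)), -1), Pow(Add(1, Mul(4, Mul(2, 45, Rational(1, 61)))), -1))) = Add(2166732, Mul(1182, Pow(Rational(90, 61), -1), Pow(Add(1, Mul(4, Rational(90, 61))), -1))) = Add(2166732, Mul(1182, Rational(61, 90), Pow(Add(1, Rational(360, 61)), -1))) = Add(2166732, Mul(1182, Rational(61, 90), Pow(Rational(421, 61), -1))) = Add(2166732, Mul(1182, Rational(61, 90), Rational(61, 421))) = Add(2166732, Rational(733037, 6315)) = Rational(13683645617, 6315)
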